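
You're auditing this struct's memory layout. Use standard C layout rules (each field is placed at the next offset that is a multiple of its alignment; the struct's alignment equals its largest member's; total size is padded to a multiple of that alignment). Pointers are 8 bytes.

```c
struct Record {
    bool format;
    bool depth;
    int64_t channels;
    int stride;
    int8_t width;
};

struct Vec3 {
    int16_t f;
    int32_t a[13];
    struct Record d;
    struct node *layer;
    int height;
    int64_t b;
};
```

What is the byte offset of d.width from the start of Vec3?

Record: format at 0 (size 1, align 1) → ends 1; depth at 1 (size 1, align 1) → ends 2; pad 6 to align 8 for channels; channels at 8 (size 8, align 8) → ends 16; stride at 16 (size 4, align 4) → ends 20; width at 20 (size 1, align 1) → ends 21; tail pad 3 to reach multiple of 8; total 24 bytes, alignment 8
f at 0 (size 2, align 2) → ends 2
pad 2 to align 4 for a
a at 4 (size 52, align 4) → ends 56
d at 56 (size 24, align 8) → ends 80
within Record: width at 20
56 + 20 = 76

76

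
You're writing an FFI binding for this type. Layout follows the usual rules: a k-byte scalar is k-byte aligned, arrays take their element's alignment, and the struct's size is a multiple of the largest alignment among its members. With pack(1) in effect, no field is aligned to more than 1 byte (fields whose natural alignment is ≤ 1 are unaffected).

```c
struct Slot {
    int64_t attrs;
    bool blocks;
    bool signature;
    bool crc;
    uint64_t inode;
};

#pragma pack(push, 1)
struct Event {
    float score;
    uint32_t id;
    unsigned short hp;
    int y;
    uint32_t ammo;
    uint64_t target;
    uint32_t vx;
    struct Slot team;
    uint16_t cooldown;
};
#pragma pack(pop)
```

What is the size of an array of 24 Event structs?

1344

Slot: attrs at 0 (size 8, align 8) → ends 8; blocks at 8 (size 1, align 1) → ends 9; signature at 9 (size 1, align 1) → ends 10; crc at 10 (size 1, align 1) → ends 11; pad 5 to align 8 for inode; inode at 16 (size 8, align 8) → ends 24; total 24 bytes, alignment 8
score at 0 (size 4, align 1) → ends 4
id at 4 (size 4, align 1) → ends 8
hp at 8 (size 2, align 1) → ends 10
y at 10 (size 4, align 1) → ends 14
ammo at 14 (size 4, align 1) → ends 18
target at 18 (size 8, align 1) → ends 26
vx at 26 (size 4, align 1) → ends 30
team at 30 (size 24, align 1) → ends 54
cooldown at 54 (size 2, align 1) → ends 56
total 56 bytes, alignment 1
array of 24: 24 × 56 = 1344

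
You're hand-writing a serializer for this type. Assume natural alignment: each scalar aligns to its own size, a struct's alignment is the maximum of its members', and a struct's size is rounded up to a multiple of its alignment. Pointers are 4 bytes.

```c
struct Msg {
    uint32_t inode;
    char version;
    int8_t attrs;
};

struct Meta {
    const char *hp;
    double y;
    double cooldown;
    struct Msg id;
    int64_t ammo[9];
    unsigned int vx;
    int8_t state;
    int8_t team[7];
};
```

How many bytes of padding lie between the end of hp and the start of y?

4

Msg: @0: inode [4B, align 4] → 4; @4: version [1B, align 1] → 5; @5: attrs [1B, align 1] → 6; +2 tail pad (align 4); size 8, align 4
@0: hp [4B, align 4] → 4
+4 pad (align 8)
@8: y [8B, align 8] → 16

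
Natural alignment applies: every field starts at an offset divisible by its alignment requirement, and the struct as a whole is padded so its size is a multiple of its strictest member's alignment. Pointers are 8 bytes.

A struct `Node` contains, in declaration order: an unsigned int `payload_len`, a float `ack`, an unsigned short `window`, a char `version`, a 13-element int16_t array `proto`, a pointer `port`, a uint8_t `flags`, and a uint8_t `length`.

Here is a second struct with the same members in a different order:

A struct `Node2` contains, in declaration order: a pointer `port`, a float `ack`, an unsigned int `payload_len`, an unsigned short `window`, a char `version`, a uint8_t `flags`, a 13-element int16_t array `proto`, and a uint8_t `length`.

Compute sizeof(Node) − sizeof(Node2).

8

0..4  payload_len  (4B, 4-aligned)
4..8  ack  (4B, 4-aligned)
8..10  window  (2B, 2-aligned)
10..11  version  (1B, 1-aligned)
11..12  -- padding (1B)
12..38  proto  (26B, 2-aligned)
38..40  -- padding (2B)
40..48  port  (8B, 8-aligned)
48..49  flags  (1B, 1-aligned)
49..50  length  (1B, 1-aligned)
50..56  -- tail padding (6B)
sizeof = 56, alignof = 8
— Node2 —
0..8  port  (8B, 8-aligned)
8..12  ack  (4B, 4-aligned)
12..16  payload_len  (4B, 4-aligned)
16..18  window  (2B, 2-aligned)
18..19  version  (1B, 1-aligned)
19..20  flags  (1B, 1-aligned)
20..46  proto  (26B, 2-aligned)
46..47  length  (1B, 1-aligned)
47..48  -- tail padding (1B)
sizeof = 48, alignof = 8
56 − 48 = 8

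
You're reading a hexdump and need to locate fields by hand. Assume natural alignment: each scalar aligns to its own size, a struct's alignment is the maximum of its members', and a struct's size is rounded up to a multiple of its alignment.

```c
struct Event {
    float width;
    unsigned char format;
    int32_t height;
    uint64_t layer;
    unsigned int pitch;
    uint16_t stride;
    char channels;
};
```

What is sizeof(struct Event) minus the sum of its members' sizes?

8

@0: width [4B, align 4] → 4
@4: format [1B, align 1] → 5
+3 pad (align 4)
@8: height [4B, align 4] → 12
+4 pad (align 8)
@16: layer [8B, align 8] → 24
@24: pitch [4B, align 4] → 28
@28: stride [2B, align 2] → 30
@30: channels [1B, align 1] → 31
+1 tail pad (align 8)
size 32, align 8
data bytes 24, size 32 → padding 8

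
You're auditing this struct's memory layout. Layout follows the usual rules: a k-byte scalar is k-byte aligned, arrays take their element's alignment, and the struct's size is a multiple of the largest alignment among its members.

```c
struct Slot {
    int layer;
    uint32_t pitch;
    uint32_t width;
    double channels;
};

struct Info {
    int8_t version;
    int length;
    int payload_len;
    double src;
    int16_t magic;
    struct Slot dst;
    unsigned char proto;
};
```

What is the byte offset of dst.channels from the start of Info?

Slot: @0: layer [4B, align 4] → 4; @4: pitch [4B, align 4] → 8; @8: width [4B, align 4] → 12; +4 pad (align 8); @16: channels [8B, align 8] → 24; size 24, align 8
@0: version [1B, align 1] → 1
+3 pad (align 4)
@4: length [4B, align 4] → 8
@8: payload_len [4B, align 4] → 12
+4 pad (align 8)
@16: src [8B, align 8] → 24
@24: magic [2B, align 2] → 26
+6 pad (align 8)
@32: dst [24B, align 8] → 56
within Slot: channels at 16
32 + 16 = 48

48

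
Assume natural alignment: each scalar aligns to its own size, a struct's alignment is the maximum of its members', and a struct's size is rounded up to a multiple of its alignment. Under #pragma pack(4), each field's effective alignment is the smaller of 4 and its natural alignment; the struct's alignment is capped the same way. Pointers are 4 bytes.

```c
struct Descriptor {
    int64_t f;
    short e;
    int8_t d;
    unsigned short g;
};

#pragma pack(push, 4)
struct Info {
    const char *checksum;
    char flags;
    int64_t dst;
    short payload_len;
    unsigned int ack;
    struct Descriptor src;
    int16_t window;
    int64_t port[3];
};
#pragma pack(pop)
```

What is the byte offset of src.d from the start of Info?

Descriptor: 0..8  f  (8B, 8-aligned); 8..10  e  (2B, 2-aligned); 10..11  d  (1B, 1-aligned); 11..12  -- padding (1B); 12..14  g  (2B, 2-aligned); 14..16  -- tail padding (2B); sizeof = 16, alignof = 8
0..4  checksum  (4B, 4-aligned)
4..5  flags  (1B, 1-aligned)
5..8  -- padding (3B)
8..16  dst  (8B, 4-aligned)
16..18  payload_len  (2B, 2-aligned)
18..20  -- padding (2B)
20..24  ack  (4B, 4-aligned)
24..40  src  (16B, 4-aligned)
within Descriptor: d at 10
24 + 10 = 34

34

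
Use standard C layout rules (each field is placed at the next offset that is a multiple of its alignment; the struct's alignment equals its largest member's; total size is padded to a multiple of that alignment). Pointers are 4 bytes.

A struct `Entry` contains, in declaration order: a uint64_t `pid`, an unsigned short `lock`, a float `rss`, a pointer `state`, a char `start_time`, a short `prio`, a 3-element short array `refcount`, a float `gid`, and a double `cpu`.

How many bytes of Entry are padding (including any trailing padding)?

0..8  pid  (8B, 8-aligned)
8..10  lock  (2B, 2-aligned)
10..12  -- padding (2B)
12..16  rss  (4B, 4-aligned)
16..20  state  (4B, 4-aligned)
20..21  start_time  (1B, 1-aligned)
21..22  -- padding (1B)
22..24  prio  (2B, 2-aligned)
24..30  refcount  (6B, 2-aligned)
30..32  -- padding (2B)
32..36  gid  (4B, 4-aligned)
36..40  -- padding (4B)
40..48  cpu  (8B, 8-aligned)
sizeof = 48, alignof = 8
data bytes 39, size 48 → padding 9

9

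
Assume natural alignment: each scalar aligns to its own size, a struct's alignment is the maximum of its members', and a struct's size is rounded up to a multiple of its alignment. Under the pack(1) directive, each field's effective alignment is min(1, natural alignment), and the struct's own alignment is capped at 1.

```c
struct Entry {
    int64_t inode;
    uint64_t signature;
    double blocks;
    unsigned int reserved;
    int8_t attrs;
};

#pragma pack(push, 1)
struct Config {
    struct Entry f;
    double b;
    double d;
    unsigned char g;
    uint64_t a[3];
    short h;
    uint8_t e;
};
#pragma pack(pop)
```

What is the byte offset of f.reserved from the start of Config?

24

Entry: inode at 0 (size 8, align 8) → ends 8; signature at 8 (size 8, align 8) → ends 16; blocks at 16 (size 8, align 8) → ends 24; reserved at 24 (size 4, align 4) → ends 28; attrs at 28 (size 1, align 1) → ends 29; tail pad 3 to reach multiple of 8; total 32 bytes, alignment 8
f at 0 (size 32, align 1) → ends 32
within Entry: reserved at 24
0 + 24 = 24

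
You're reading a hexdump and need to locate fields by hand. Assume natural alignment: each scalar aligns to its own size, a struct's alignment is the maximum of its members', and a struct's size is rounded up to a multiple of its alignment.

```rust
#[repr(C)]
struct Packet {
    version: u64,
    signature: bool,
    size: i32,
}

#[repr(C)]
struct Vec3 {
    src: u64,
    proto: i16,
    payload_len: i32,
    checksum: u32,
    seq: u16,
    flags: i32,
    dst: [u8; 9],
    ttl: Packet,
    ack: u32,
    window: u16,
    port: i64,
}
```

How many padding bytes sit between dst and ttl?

Packet: @0: version [8B, align 8] → 8; @8: signature [1B, align 1] → 9; +3 pad (align 4); @12: size [4B, align 4] → 16; size 16, align 8
@0: src [8B, align 8] → 8
@8: proto [2B, align 2] → 10
+2 pad (align 4)
@12: payload_len [4B, align 4] → 16
@16: checksum [4B, align 4] → 20
@20: seq [2B, align 2] → 22
+2 pad (align 4)
@24: flags [4B, align 4] → 28
@28: dst [9B, align 1] → 37
+3 pad (align 8)
@40: ttl [16B, align 8] → 56

3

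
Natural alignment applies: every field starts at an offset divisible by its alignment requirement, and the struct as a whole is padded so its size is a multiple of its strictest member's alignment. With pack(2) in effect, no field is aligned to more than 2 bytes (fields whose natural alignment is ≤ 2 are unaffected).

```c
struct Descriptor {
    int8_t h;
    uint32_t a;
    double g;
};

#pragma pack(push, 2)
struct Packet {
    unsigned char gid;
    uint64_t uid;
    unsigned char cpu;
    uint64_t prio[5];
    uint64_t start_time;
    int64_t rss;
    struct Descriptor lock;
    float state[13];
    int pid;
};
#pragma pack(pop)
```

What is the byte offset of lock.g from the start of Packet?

76

Descriptor: @0: h [1B, align 1] → 1; +3 pad (align 4); @4: a [4B, align 4] → 8; @8: g [8B, align 8] → 16; size 16, align 8
@0: gid [1B, align 1] → 1
+1 pad (align 2)
@2: uid [8B, align 2] → 10
@10: cpu [1B, align 1] → 11
+1 pad (align 2)
@12: prio [40B, align 2] → 52
@52: start_time [8B, align 2] → 60
@60: rss [8B, align 2] → 68
@68: lock [16B, align 2] → 84
within Descriptor: g at 8
68 + 8 = 76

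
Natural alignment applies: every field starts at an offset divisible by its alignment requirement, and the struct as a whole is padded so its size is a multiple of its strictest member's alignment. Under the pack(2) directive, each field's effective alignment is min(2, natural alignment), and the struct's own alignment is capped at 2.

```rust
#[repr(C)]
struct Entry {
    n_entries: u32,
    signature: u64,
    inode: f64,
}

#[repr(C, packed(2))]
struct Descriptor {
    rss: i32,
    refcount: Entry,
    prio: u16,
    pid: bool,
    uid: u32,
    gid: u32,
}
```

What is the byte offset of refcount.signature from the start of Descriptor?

Entry: @0: n_entries [4B, align 4] → 4; +4 pad (align 8); @8: signature [8B, align 8] → 16; @16: inode [8B, align 8] → 24; size 24, align 8
@0: rss [4B, align 2] → 4
@4: refcount [24B, align 2] → 28
within Entry: signature at 8
4 + 8 = 12

12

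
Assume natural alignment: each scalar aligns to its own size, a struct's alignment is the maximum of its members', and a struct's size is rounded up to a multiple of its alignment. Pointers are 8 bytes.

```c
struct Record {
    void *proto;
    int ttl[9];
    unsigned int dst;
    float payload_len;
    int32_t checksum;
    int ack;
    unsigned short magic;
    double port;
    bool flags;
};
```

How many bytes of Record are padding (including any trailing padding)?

0..8  proto  (8B, 8-aligned)
8..44  ttl  (36B, 4-aligned)
44..48  dst  (4B, 4-aligned)
48..52  payload_len  (4B, 4-aligned)
52..56  checksum  (4B, 4-aligned)
56..60  ack  (4B, 4-aligned)
60..62  magic  (2B, 2-aligned)
62..64  -- padding (2B)
64..72  port  (8B, 8-aligned)
72..73  flags  (1B, 1-aligned)
73..80  -- tail padding (7B)
sizeof = 80, alignof = 8
data bytes 71, size 80 → padding 9

9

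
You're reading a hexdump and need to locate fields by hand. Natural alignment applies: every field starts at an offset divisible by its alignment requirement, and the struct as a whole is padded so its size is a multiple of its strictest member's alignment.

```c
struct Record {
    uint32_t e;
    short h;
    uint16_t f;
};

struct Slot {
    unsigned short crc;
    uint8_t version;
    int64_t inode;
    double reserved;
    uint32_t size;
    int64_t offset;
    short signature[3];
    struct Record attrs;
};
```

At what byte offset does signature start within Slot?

40

Record: e at 0 (size 4, align 4) → ends 4; h at 4 (size 2, align 2) → ends 6; f at 6 (size 2, align 2) → ends 8; total 8 bytes, alignment 4
crc at 0 (size 2, align 2) → ends 2
version at 2 (size 1, align 1) → ends 3
pad 5 to align 8 for inode
inode at 8 (size 8, align 8) → ends 16
reserved at 16 (size 8, align 8) → ends 24
size at 24 (size 4, align 4) → ends 28
pad 4 to align 8 for offset
offset at 32 (size 8, align 8) → ends 40
signature at 40 (size 6, align 2) → ends 46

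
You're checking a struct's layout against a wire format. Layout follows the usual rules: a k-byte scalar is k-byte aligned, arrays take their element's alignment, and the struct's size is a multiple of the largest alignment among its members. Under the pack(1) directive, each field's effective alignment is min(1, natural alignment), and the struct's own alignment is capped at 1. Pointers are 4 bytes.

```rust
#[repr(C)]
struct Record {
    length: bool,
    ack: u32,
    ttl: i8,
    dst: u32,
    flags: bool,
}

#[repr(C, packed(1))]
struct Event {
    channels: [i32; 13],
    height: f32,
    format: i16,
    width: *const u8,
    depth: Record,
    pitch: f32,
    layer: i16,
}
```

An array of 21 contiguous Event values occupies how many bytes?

Record: 0..1  length  (1B, 1-aligned); 1..4  -- padding (3B); 4..8  ack  (4B, 4-aligned); 8..9  ttl  (1B, 1-aligned); 9..12  -- padding (3B); 12..16  dst  (4B, 4-aligned); 16..17  flags  (1B, 1-aligned); 17..20  -- tail padding (3B); sizeof = 20, alignof = 4
0..52  channels  (52B, 1-aligned)
52..56  height  (4B, 1-aligned)
56..58  format  (2B, 1-aligned)
58..62  width  (4B, 1-aligned)
62..82  depth  (20B, 1-aligned)
82..86  pitch  (4B, 1-aligned)
86..88  layer  (2B, 1-aligned)
sizeof = 88, alignof = 1
array of 21: 21 × 88 = 1848

1848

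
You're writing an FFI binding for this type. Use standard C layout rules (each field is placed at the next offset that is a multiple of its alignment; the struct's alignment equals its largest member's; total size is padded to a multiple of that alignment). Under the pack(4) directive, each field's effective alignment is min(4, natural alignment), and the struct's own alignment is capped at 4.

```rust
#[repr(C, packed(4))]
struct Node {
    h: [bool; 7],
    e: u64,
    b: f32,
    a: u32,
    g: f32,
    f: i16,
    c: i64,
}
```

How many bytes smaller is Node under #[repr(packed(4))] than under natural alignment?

0

natural layout:
  0..7  h  (7B, 1-aligned)
  7..8  -- padding (1B)
  8..16  e  (8B, 8-aligned)
  16..20  b  (4B, 4-aligned)
  20..24  a  (4B, 4-aligned)
  24..28  g  (4B, 4-aligned)
  28..30  f  (2B, 2-aligned)
  30..32  -- padding (2B)
  32..40  c  (8B, 8-aligned)
  sizeof = 40, alignof = 8
packed(4) layout:
  0..7  h  (7B, 1-aligned)
  7..8  -- padding (1B)
  8..16  e  (8B, 4-aligned)
  16..20  b  (4B, 4-aligned)
  20..24  a  (4B, 4-aligned)
  24..28  g  (4B, 4-aligned)
  28..30  f  (2B, 2-aligned)
  30..32  -- padding (2B)
  32..40  c  (8B, 4-aligned)
  sizeof = 40, alignof = 4
40 − 40 = 0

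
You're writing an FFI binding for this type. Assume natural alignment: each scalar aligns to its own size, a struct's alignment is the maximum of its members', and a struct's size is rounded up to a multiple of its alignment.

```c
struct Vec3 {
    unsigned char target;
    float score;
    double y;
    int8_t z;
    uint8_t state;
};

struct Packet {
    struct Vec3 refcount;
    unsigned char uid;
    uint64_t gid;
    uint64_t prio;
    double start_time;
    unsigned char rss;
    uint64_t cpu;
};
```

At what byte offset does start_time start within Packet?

48

Vec3: target at 0 (size 1, align 1) → ends 1; pad 3 to align 4 for score; score at 4 (size 4, align 4) → ends 8; y at 8 (size 8, align 8) → ends 16; z at 16 (size 1, align 1) → ends 17; state at 17 (size 1, align 1) → ends 18; tail pad 6 to reach multiple of 8; total 24 bytes, alignment 8
refcount at 0 (size 24, align 8) → ends 24
uid at 24 (size 1, align 1) → ends 25
pad 7 to align 8 for gid
gid at 32 (size 8, align 8) → ends 40
prio at 40 (size 8, align 8) → ends 48
start_time at 48 (size 8, align 8) → ends 56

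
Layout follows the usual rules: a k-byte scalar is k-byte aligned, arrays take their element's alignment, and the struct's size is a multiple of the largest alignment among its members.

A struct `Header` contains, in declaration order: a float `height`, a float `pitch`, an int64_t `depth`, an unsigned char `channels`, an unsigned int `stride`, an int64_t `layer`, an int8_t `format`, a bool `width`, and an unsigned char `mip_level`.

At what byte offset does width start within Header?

@0: height [4B, align 4] → 4
@4: pitch [4B, align 4] → 8
@8: depth [8B, align 8] → 16
@16: channels [1B, align 1] → 17
+3 pad (align 4)
@20: stride [4B, align 4] → 24
@24: layer [8B, align 8] → 32
@32: format [1B, align 1] → 33
@33: width [1B, align 1] → 34

33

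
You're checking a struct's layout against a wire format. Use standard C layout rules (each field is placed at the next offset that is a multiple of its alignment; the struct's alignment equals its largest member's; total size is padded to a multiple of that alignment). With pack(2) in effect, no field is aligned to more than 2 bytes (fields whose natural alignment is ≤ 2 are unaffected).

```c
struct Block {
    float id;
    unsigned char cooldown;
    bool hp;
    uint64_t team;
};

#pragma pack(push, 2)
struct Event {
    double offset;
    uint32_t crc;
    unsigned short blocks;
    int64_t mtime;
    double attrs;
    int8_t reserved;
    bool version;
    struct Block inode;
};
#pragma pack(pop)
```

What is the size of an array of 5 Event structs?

Block: @0: id [4B, align 4] → 4; @4: cooldown [1B, align 1] → 5; @5: hp [1B, align 1] → 6; +2 pad (align 8); @8: team [8B, align 8] → 16; size 16, align 8
@0: offset [8B, align 2] → 8
@8: crc [4B, align 2] → 12
@12: blocks [2B, align 2] → 14
@14: mtime [8B, align 2] → 22
@22: attrs [8B, align 2] → 30
@30: reserved [1B, align 1] → 31
@31: version [1B, align 1] → 32
@32: inode [16B, align 2] → 48
size 48, align 2
array of 5: 5 × 48 = 240

240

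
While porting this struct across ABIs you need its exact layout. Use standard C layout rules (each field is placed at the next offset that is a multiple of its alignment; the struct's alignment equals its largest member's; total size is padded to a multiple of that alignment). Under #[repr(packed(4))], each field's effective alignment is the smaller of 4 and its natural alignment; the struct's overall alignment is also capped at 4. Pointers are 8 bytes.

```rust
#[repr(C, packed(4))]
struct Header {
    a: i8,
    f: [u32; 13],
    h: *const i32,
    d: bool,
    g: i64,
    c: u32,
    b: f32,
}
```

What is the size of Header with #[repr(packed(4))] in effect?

@0: a [1B, align 1] → 1
+3 pad (align 4)
@4: f [52B, align 4] → 56
@56: h [8B, align 4] → 64
@64: d [1B, align 1] → 65
+3 pad (align 4)
@68: g [8B, align 4] → 76
@76: c [4B, align 4] → 80
@80: b [4B, align 4] → 84
size 84, align 4

84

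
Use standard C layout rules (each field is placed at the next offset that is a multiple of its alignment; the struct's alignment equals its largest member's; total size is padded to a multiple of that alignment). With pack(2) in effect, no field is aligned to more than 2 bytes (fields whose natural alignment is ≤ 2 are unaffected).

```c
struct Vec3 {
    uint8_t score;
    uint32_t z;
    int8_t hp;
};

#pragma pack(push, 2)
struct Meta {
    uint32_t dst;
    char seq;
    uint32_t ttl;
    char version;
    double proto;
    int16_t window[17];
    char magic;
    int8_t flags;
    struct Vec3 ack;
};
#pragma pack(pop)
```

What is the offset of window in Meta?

Vec3: 0..1  score  (1B, 1-aligned); 1..4  -- padding (3B); 4..8  z  (4B, 4-aligned); 8..9  hp  (1B, 1-aligned); 9..12  -- tail padding (3B); sizeof = 12, alignof = 4
0..4  dst  (4B, 2-aligned)
4..5  seq  (1B, 1-aligned)
5..6  -- padding (1B)
6..10  ttl  (4B, 2-aligned)
10..11  version  (1B, 1-aligned)
11..12  -- padding (1B)
12..20  proto  (8B, 2-aligned)
20..54  window  (34B, 2-aligned)

20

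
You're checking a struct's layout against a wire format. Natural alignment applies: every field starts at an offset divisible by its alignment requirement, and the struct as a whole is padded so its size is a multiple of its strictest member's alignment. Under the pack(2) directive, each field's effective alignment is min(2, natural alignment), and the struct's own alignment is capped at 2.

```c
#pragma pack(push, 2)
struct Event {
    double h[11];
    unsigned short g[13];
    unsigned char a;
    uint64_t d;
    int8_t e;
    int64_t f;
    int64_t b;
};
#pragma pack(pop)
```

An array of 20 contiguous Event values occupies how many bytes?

2840

h at 0 (size 88, align 2) → ends 88
g at 88 (size 26, align 2) → ends 114
a at 114 (size 1, align 1) → ends 115
pad 1 to align 2 for d
d at 116 (size 8, align 2) → ends 124
e at 124 (size 1, align 1) → ends 125
pad 1 to align 2 for f
f at 126 (size 8, align 2) → ends 134
b at 134 (size 8, align 2) → ends 142
total 142 bytes, alignment 2
array of 20: 20 × 142 = 2840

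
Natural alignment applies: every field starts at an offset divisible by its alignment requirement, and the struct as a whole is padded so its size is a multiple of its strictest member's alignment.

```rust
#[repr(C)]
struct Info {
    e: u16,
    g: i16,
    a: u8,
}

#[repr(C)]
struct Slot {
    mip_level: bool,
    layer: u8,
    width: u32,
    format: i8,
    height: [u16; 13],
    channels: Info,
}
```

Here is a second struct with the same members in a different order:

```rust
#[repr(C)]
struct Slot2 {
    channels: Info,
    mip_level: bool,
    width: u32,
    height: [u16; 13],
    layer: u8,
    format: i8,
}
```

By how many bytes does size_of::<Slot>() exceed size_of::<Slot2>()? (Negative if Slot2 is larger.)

Info: e at 0 (size 2, align 2) → ends 2; g at 2 (size 2, align 2) → ends 4; a at 4 (size 1, align 1) → ends 5; tail pad 1 to reach multiple of 2; total 6 bytes, alignment 2
mip_level at 0 (size 1, align 1) → ends 1
layer at 1 (size 1, align 1) → ends 2
pad 2 to align 4 for width
width at 4 (size 4, align 4) → ends 8
format at 8 (size 1, align 1) → ends 9
pad 1 to align 2 for height
height at 10 (size 26, align 2) → ends 36
channels at 36 (size 6, align 2) → ends 42
tail pad 2 to reach multiple of 4
total 44 bytes, alignment 4
— Slot2 —
channels at 0 (size 6, align 2) → ends 6
mip_level at 6 (size 1, align 1) → ends 7
pad 1 to align 4 for width
width at 8 (size 4, align 4) → ends 12
height at 12 (size 26, align 2) → ends 38
layer at 38 (size 1, align 1) → ends 39
format at 39 (size 1, align 1) → ends 40
total 40 bytes, alignment 4
44 − 40 = 4

4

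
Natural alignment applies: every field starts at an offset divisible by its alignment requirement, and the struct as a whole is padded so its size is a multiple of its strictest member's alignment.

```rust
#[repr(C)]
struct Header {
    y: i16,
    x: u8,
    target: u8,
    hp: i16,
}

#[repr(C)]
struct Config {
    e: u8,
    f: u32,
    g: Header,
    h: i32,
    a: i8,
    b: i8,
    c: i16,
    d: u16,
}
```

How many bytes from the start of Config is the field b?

21

Header: y at 0 (size 2, align 2) → ends 2; x at 2 (size 1, align 1) → ends 3; target at 3 (size 1, align 1) → ends 4; hp at 4 (size 2, align 2) → ends 6; total 6 bytes, alignment 2
e at 0 (size 1, align 1) → ends 1
pad 3 to align 4 for f
f at 4 (size 4, align 4) → ends 8
g at 8 (size 6, align 2) → ends 14
pad 2 to align 4 for h
h at 16 (size 4, align 4) → ends 20
a at 20 (size 1, align 1) → ends 21
b at 21 (size 1, align 1) → ends 22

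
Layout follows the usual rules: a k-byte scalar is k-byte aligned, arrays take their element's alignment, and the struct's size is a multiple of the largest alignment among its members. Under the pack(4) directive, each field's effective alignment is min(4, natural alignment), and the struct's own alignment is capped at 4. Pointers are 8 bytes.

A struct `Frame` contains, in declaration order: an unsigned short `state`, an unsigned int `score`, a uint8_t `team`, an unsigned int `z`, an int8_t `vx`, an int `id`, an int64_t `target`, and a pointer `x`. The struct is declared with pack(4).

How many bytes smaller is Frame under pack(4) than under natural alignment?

natural layout:
  0..2  state  (2B, 2-aligned)
  2..4  -- padding (2B)
  4..8  score  (4B, 4-aligned)
  8..9  team  (1B, 1-aligned)
  9..12  -- padding (3B)
  12..16  z  (4B, 4-aligned)
  16..17  vx  (1B, 1-aligned)
  17..20  -- padding (3B)
  20..24  id  (4B, 4-aligned)
  24..32  target  (8B, 8-aligned)
  32..40  x  (8B, 8-aligned)
  sizeof = 40, alignof = 8
packed(4) layout:
  0..2  state  (2B, 2-aligned)
  2..4  -- padding (2B)
  4..8  score  (4B, 4-aligned)
  8..9  team  (1B, 1-aligned)
  9..12  -- padding (3B)
  12..16  z  (4B, 4-aligned)
  16..17  vx  (1B, 1-aligned)
  17..20  -- padding (3B)
  20..24  id  (4B, 4-aligned)
  24..32  target  (8B, 4-aligned)
  32..40  x  (8B, 4-aligned)
  sizeof = 40, alignof = 4
40 − 40 = 0

0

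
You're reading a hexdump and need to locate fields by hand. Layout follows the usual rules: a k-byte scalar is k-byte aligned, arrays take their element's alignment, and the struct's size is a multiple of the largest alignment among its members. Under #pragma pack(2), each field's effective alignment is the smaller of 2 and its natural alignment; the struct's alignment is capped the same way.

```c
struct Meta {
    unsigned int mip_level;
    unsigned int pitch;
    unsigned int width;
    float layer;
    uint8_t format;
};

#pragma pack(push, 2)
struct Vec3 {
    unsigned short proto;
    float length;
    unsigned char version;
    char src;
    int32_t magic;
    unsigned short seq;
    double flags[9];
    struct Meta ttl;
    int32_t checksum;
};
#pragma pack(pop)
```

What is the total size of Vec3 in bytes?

110

Meta: 0..4  mip_level  (4B, 4-aligned); 4..8  pitch  (4B, 4-aligned); 8..12  width  (4B, 4-aligned); 12..16  layer  (4B, 4-aligned); 16..17  format  (1B, 1-aligned); 17..20  -- tail padding (3B); sizeof = 20, alignof = 4
0..2  proto  (2B, 2-aligned)
2..6  length  (4B, 2-aligned)
6..7  version  (1B, 1-aligned)
7..8  src  (1B, 1-aligned)
8..12  magic  (4B, 2-aligned)
12..14  seq  (2B, 2-aligned)
14..86  flags  (72B, 2-aligned)
86..106  ttl  (20B, 2-aligned)
106..110  checksum  (4B, 2-aligned)
sizeof = 110, alignof = 2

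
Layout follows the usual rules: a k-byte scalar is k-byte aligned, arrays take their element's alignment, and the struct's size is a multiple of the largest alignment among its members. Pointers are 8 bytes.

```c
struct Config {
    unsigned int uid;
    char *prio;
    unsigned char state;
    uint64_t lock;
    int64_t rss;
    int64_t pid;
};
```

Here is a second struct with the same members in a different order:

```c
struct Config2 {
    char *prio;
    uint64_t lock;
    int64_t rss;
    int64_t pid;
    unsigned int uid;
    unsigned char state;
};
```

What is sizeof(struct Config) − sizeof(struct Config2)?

uid at 0 (size 4, align 4) → ends 4
pad 4 to align 8 for prio
prio at 8 (size 8, align 8) → ends 16
state at 16 (size 1, align 1) → ends 17
pad 7 to align 8 for lock
lock at 24 (size 8, align 8) → ends 32
rss at 32 (size 8, align 8) → ends 40
pid at 40 (size 8, align 8) → ends 48
total 48 bytes, alignment 8
— Config2 —
prio at 0 (size 8, align 8) → ends 8
lock at 8 (size 8, align 8) → ends 16
rss at 16 (size 8, align 8) → ends 24
pid at 24 (size 8, align 8) → ends 32
uid at 32 (size 4, align 4) → ends 36
state at 36 (size 1, align 1) → ends 37
tail pad 3 to reach multiple of 8
total 40 bytes, alignment 8
48 − 40 = 8

8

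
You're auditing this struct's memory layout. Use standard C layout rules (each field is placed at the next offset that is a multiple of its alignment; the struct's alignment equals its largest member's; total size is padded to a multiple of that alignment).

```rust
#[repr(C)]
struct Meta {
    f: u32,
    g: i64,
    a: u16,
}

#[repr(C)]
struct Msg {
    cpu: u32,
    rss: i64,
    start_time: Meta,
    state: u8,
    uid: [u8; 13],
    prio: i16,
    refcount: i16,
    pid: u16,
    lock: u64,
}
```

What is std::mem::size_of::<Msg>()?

72 bytes

Meta: 0..4  f  (4B, 4-aligned); 4..8  -- padding (4B); 8..16  g  (8B, 8-aligned); 16..18  a  (2B, 2-aligned); 18..24  -- tail padding (6B); sizeof = 24, alignof = 8
0..4  cpu  (4B, 4-aligned)
4..8  -- padding (4B)
8..16  rss  (8B, 8-aligned)
16..40  start_time  (24B, 8-aligned)
40..41  state  (1B, 1-aligned)
41..54  uid  (13B, 1-aligned)
54..56  prio  (2B, 2-aligned)
56..58  refcount  (2B, 2-aligned)
58..60  pid  (2B, 2-aligned)
60..64  -- padding (4B)
64..72  lock  (8B, 8-aligned)
sizeof = 72, alignof = 8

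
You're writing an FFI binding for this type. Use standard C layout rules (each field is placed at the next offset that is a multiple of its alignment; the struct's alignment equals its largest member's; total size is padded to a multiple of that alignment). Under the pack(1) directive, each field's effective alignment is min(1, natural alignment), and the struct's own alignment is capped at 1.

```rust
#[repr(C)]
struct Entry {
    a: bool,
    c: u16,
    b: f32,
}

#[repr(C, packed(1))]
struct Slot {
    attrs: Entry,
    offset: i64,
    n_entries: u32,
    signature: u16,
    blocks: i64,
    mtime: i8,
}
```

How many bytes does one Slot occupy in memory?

Entry: 0..1  a  (1B, 1-aligned); 1..2  -- padding (1B); 2..4  c  (2B, 2-aligned); 4..8  b  (4B, 4-aligned); sizeof = 8, alignof = 4
0..8  attrs  (8B, 1-aligned)
8..16  offset  (8B, 1-aligned)
16..20  n_entries  (4B, 1-aligned)
20..22  signature  (2B, 1-aligned)
22..30  blocks  (8B, 1-aligned)
30..31  mtime  (1B, 1-aligned)
sizeof = 31, alignof = 1

31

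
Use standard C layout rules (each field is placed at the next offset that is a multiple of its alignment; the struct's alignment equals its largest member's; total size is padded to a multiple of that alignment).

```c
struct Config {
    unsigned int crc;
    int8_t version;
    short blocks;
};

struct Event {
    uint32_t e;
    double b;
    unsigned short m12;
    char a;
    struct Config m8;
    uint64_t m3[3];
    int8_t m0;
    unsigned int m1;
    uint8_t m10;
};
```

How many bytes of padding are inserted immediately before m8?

1

Config: 0..4  crc  (4B, 4-aligned); 4..5  version  (1B, 1-aligned); 5..6  -- padding (1B); 6..8  blocks  (2B, 2-aligned); sizeof = 8, alignof = 4
0..4  e  (4B, 4-aligned)
4..8  -- padding (4B)
8..16  b  (8B, 8-aligned)
16..18  m12  (2B, 2-aligned)
18..19  a  (1B, 1-aligned)
19..20  -- padding (1B)
20..28  m8  (8B, 4-aligned)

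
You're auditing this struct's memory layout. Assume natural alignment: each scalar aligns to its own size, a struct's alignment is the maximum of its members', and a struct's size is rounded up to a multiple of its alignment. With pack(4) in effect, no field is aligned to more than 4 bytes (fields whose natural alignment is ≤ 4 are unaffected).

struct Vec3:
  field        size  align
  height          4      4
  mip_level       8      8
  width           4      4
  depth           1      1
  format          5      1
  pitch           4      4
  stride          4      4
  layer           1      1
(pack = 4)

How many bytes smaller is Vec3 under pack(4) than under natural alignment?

natural layout:
  height at 0 (size 4, align 4) → ends 4
  pad 4 to align 8 for mip_level
  mip_level at 8 (size 8, align 8) → ends 16
  width at 16 (size 4, align 4) → ends 20
  depth at 20 (size 1, align 1) → ends 21
  format at 21 (size 5, align 1) → ends 26
  pad 2 to align 4 for pitch
  pitch at 28 (size 4, align 4) → ends 32
  stride at 32 (size 4, align 4) → ends 36
  layer at 36 (size 1, align 1) → ends 37
  tail pad 3 to reach multiple of 8
  total 40 bytes, alignment 8
packed(4) layout:
  height at 0 (size 4, align 4) → ends 4
  mip_level at 4 (size 8, align 4) → ends 12
  width at 12 (size 4, align 4) → ends 16
  depth at 16 (size 1, align 1) → ends 17
  format at 17 (size 5, align 1) → ends 22
  pad 2 to align 4 for pitch
  pitch at 24 (size 4, align 4) → ends 28
  stride at 28 (size 4, align 4) → ends 32
  layer at 32 (size 1, align 1) → ends 33
  tail pad 3 to reach multiple of 4
  total 36 bytes, alignment 4
40 − 36 = 4

4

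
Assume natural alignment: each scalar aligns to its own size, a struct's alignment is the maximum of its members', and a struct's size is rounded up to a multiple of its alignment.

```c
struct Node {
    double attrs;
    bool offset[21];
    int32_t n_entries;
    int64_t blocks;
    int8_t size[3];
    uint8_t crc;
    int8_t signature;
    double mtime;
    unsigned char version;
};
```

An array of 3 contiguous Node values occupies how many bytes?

216

0..8  attrs  (8B, 8-aligned)
8..29  offset  (21B, 1-aligned)
29..32  -- padding (3B)
32..36  n_entries  (4B, 4-aligned)
36..40  -- padding (4B)
40..48  blocks  (8B, 8-aligned)
48..51  size  (3B, 1-aligned)
51..52  crc  (1B, 1-aligned)
52..53  signature  (1B, 1-aligned)
53..56  -- padding (3B)
56..64  mtime  (8B, 8-aligned)
64..65  version  (1B, 1-aligned)
65..72  -- tail padding (7B)
sizeof = 72, alignof = 8
array of 3: 3 × 72 = 216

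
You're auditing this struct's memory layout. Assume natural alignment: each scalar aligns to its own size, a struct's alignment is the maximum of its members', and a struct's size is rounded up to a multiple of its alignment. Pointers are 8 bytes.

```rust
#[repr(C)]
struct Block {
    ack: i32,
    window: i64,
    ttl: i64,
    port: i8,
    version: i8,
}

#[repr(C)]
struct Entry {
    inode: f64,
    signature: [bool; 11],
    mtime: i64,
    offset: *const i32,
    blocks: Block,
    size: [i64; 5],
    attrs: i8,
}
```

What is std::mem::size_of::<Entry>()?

Block: 0..4  ack  (4B, 4-aligned); 4..8  -- padding (4B); 8..16  window  (8B, 8-aligned); 16..24  ttl  (8B, 8-aligned); 24..25  port  (1B, 1-aligned); 25..26  version  (1B, 1-aligned); 26..32  -- tail padding (6B); sizeof = 32, alignof = 8
0..8  inode  (8B, 8-aligned)
8..19  signature  (11B, 1-aligned)
19..24  -- padding (5B)
24..32  mtime  (8B, 8-aligned)
32..40  offset  (8B, 8-aligned)
40..72  blocks  (32B, 8-aligned)
72..112  size  (40B, 8-aligned)
112..113  attrs  (1B, 1-aligned)
113..120  -- tail padding (7B)
sizeof = 120, alignof = 8

120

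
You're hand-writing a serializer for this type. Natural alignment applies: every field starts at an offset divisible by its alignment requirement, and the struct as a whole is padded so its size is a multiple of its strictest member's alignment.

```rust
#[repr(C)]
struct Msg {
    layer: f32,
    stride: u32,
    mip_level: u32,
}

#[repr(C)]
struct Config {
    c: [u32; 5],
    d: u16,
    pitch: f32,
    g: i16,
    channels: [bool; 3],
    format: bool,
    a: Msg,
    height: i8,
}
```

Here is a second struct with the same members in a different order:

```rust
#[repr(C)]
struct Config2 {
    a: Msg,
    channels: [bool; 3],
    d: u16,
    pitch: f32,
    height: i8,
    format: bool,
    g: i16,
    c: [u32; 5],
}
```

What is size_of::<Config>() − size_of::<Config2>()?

4

Msg: 0..4  layer  (4B, 4-aligned); 4..8  stride  (4B, 4-aligned); 8..12  mip_level  (4B, 4-aligned); sizeof = 12, alignof = 4
0..20  c  (20B, 4-aligned)
20..22  d  (2B, 2-aligned)
22..24  -- padding (2B)
24..28  pitch  (4B, 4-aligned)
28..30  g  (2B, 2-aligned)
30..33  channels  (3B, 1-aligned)
33..34  format  (1B, 1-aligned)
34..36  -- padding (2B)
36..48  a  (12B, 4-aligned)
48..49  height  (1B, 1-aligned)
49..52  -- tail padding (3B)
sizeof = 52, alignof = 4
— Config2 —
0..12  a  (12B, 4-aligned)
12..15  channels  (3B, 1-aligned)
15..16  -- padding (1B)
16..18  d  (2B, 2-aligned)
18..20  -- padding (2B)
20..24  pitch  (4B, 4-aligned)
24..25  height  (1B, 1-aligned)
25..26  format  (1B, 1-aligned)
26..28  g  (2B, 2-aligned)
28..48  c  (20B, 4-aligned)
sizeof = 48, alignof = 4
52 − 48 = 4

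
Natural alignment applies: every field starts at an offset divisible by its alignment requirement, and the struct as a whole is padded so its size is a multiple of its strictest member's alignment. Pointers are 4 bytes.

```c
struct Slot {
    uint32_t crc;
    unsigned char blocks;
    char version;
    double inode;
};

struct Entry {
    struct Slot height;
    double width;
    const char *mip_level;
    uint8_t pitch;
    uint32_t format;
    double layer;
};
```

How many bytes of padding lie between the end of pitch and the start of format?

Slot: 0..4  crc  (4B, 4-aligned); 4..5  blocks  (1B, 1-aligned); 5..6  version  (1B, 1-aligned); 6..8  -- padding (2B); 8..16  inode  (8B, 8-aligned); sizeof = 16, alignof = 8
0..16  height  (16B, 8-aligned)
16..24  width  (8B, 8-aligned)
24..28  mip_level  (4B, 4-aligned)
28..29  pitch  (1B, 1-aligned)
29..32  -- padding (3B)
32..36  format  (4B, 4-aligned)

3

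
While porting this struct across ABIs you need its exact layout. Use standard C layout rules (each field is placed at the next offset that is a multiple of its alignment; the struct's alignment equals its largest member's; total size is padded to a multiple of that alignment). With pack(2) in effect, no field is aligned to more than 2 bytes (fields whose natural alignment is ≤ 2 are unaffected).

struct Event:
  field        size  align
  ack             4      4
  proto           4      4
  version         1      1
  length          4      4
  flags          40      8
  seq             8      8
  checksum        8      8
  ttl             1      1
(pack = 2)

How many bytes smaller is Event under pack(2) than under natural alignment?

natural layout:
  ack at 0 (size 4, align 4) → ends 4
  proto at 4 (size 4, align 4) → ends 8
  version at 8 (size 1, align 1) → ends 9
  pad 3 to align 4 for length
  length at 12 (size 4, align 4) → ends 16
  flags at 16 (size 40, align 8) → ends 56
  seq at 56 (size 8, align 8) → ends 64
  checksum at 64 (size 8, align 8) → ends 72
  ttl at 72 (size 1, align 1) → ends 73
  tail pad 7 to reach multiple of 8
  total 80 bytes, alignment 8
packed(2) layout:
  ack at 0 (size 4, align 2) → ends 4
  proto at 4 (size 4, align 2) → ends 8
  version at 8 (size 1, align 1) → ends 9
  pad 1 to align 2 for length
  length at 10 (size 4, align 2) → ends 14
  flags at 14 (size 40, align 2) → ends 54
  seq at 54 (size 8, align 2) → ends 62
  checksum at 62 (size 8, align 2) → ends 70
  ttl at 70 (size 1, align 1) → ends 71
  tail pad 1 to reach multiple of 2
  total 72 bytes, alignment 2
80 − 72 = 8

8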